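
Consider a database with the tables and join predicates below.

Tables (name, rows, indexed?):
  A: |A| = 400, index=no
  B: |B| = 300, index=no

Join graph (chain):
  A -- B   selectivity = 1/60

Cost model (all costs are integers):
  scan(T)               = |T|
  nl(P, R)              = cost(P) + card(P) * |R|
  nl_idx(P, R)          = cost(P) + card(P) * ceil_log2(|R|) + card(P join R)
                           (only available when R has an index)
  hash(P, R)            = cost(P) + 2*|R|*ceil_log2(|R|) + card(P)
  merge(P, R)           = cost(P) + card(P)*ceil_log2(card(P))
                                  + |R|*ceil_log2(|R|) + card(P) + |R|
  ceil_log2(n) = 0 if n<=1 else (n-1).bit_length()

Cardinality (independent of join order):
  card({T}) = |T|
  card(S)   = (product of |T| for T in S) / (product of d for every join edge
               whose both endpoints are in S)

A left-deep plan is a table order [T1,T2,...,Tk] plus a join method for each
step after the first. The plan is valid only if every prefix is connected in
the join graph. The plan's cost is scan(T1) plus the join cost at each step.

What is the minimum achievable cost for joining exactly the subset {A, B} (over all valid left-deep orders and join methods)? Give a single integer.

6200

Selinger DP over subsets of {A,B}:
  {A}: scan cost=400, card=400
  {B}: scan cost=300, card=300
  {AB}: card=2000; try (B,hash)→6200, (A,merge)→7300, (B,merge)→7400, (A,hash)→7800, (A,nl)→120300, (B,nl)→120400; best=6200 via (B,hash)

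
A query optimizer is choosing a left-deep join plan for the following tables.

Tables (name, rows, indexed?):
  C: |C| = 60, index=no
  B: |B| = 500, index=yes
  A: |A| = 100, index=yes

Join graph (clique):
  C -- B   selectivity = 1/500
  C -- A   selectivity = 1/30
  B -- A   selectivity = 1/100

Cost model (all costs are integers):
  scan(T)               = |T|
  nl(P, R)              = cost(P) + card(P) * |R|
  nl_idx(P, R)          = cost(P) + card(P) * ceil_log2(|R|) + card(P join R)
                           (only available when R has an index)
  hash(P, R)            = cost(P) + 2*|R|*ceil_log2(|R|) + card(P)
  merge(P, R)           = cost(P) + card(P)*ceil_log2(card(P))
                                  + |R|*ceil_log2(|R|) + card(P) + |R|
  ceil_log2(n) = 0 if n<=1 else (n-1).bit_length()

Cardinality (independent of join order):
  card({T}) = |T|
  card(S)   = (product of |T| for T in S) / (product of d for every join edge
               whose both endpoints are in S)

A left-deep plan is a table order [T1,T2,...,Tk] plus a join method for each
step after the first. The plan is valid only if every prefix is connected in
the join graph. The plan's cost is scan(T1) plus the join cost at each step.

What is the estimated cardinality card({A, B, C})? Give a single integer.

Tables in S: A(100), B(500), C(60)
Edges inside S: C-B(d=500), C-A(d=30), B-A(d=100)
numerator = 100 * 500 * 60 = 3000000
denominator = 500 * 30 * 100 = 1500000
card(S) = 3000000 / 1500000 = 2

2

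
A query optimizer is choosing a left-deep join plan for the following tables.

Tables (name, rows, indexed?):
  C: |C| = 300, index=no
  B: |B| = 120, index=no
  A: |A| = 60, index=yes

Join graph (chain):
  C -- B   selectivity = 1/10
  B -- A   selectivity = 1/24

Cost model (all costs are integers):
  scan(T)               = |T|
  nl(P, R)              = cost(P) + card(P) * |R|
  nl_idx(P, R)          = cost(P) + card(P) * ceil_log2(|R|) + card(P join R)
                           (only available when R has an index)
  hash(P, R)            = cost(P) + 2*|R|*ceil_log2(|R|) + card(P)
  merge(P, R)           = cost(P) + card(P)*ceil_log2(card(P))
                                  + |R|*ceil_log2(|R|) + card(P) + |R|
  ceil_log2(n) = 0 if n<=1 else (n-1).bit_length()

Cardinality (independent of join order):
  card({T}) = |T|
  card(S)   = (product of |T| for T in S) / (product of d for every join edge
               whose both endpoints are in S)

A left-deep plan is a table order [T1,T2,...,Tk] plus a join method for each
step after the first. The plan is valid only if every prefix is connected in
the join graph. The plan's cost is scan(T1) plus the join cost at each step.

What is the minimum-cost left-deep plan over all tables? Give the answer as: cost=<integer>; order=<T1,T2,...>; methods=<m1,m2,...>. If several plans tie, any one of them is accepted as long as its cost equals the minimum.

cost=6600; order=C,B,A; methods=hash,hash

Selinger DP (subsets sized 1..n):
  {C}: scan cost=300, card=300
  {B}: scan cost=120, card=120
  {A}: scan cost=60, card=60
  {BC}: card=3600; try (B,hash)→2280, (C,merge)→4080, (B,merge)→4260, (C,hash)→5640, (C,nl)→36120, (B,nl)→36300; best=2280 via (B,hash)
  {AB}: card=300; try (A,hash)→960, (A,nl_idx)→1140, (B,merge)→1440, (A,merge)→1500, (B,hash)→1800, (B,nl)→7260 …(+1); best=960 via (A,hash)
  {ABC}: card=9000; try (A,hash)→6600, (C,hash)→6660, (C,merge)→6960, (A,nl_idx)→32880, (A,merge)→49500, (C,nl)→90960 …(+1); best=6600 via (A,hash)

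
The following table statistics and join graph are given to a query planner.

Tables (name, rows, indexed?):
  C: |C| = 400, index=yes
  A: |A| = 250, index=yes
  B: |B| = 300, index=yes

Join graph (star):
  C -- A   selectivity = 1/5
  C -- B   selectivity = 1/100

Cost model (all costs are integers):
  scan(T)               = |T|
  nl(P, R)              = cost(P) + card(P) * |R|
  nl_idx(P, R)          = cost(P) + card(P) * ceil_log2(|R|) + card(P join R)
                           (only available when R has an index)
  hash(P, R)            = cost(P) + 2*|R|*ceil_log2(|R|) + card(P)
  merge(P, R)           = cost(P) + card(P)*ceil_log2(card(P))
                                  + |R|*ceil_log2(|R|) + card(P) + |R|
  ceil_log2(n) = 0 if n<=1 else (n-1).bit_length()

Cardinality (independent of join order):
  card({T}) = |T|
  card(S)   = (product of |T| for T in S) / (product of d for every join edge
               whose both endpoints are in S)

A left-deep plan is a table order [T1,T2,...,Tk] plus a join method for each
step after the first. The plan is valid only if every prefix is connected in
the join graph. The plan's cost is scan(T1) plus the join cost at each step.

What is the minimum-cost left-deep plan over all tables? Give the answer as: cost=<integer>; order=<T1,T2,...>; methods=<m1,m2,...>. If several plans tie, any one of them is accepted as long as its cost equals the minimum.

cost=9400; order=B,C,A; methods=nl_idx,hash

Selinger DP (subsets sized 1..n):
  {C}: scan cost=400, card=400
  {A}: scan cost=250, card=250
  {B}: scan cost=300, card=300
  {AC}: card=20000; try (A,hash)→4800, (C,merge)→6500, (A,merge)→6650, (C,hash)→7700, (C,nl_idx)→22500, (A,nl_idx)→23600 …(+2); best=4800 via (A,hash)
  {BC}: card=1200; try (C,nl_idx)→4200, (B,nl_idx)→5200, (B,hash)→6200, (C,merge)→7300, (B,merge)→7400, (C,hash)→7800 …(+2); best=4200 via (C,nl_idx)
  {ABC}: card=60000; try (A,hash)→9400, (A,merge)→20850, (B,hash)→30200, (A,nl_idx)→73800, (B,nl_idx)→244800, (A,nl)→304200 …(+2); best=9400 via (A,hash)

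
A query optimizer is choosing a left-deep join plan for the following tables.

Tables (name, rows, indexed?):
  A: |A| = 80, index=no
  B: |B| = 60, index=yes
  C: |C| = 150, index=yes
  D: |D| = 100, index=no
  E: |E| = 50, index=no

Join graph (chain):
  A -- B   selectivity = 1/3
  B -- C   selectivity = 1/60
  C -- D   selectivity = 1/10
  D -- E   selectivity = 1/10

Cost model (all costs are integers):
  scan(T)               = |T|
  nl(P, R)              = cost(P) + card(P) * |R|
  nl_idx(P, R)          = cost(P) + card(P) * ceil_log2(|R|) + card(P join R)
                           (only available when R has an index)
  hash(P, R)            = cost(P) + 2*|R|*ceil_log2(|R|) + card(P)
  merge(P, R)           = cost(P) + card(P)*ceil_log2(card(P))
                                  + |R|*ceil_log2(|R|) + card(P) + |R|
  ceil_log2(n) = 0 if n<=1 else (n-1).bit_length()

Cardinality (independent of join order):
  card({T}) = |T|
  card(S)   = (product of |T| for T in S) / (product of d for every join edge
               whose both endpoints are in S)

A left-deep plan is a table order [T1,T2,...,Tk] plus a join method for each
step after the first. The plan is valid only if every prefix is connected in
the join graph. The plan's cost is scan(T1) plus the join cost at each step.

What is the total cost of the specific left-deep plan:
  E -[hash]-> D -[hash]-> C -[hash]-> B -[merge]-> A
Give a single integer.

118260

step 1: scan E: cost=50, card=50
step 2: join D via hash
    card(P join D) = 50*100/(10) = 500
    cost = 50 + 2*100*7 + 50 = 1500
step 3: join C via hash
    card(P join C) = 500*150/(10) = 7500
    cost = 1500 + 2*150*8 + 500 = 4400
step 4: join B via hash
    card(P join B) = 7500*60/(60) = 7500
    cost = 4400 + 2*60*6 + 7500 = 12620
step 5: join A via merge
    card(P join A) = 7500*80/(3) = 200000
    cost = 12620 + 7500*13 + 80*7 + 7500 + 80 = 118260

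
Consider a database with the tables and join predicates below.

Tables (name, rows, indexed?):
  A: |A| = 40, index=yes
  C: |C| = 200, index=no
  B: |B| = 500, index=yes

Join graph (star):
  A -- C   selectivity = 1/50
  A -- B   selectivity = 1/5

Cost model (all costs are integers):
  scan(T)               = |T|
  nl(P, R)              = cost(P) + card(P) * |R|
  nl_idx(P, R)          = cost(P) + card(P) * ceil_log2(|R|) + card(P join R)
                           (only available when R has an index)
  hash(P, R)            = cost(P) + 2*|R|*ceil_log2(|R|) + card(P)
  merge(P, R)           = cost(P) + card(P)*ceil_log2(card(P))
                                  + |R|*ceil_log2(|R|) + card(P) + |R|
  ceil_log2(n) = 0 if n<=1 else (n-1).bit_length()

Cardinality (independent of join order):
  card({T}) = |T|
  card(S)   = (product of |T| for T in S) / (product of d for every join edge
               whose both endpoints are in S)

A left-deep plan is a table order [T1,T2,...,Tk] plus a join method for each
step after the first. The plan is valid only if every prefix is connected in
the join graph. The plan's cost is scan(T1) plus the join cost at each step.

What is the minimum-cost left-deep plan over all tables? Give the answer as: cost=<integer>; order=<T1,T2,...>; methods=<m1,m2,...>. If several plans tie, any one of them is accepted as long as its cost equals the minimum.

cost=7320; order=C,A,B; methods=hash,merge

Selinger DP (subsets sized 1..n):
  {A}: scan cost=40, card=40
  {C}: scan cost=200, card=200
  {B}: scan cost=500, card=500
  {AC}: card=160; try (A,hash)→880, (A,nl_idx)→1560, (C,merge)→2120, (A,merge)→2280, (C,hash)→3280, (C,nl)→8040 …(+1); best=880 via (A,hash)
  {AB}: card=4000; try (A,hash)→1480, (B,nl_idx)→4400, (B,merge)→5320, (A,merge)→5780, (A,nl_idx)→7500, (B,hash)→9080 …(+2); best=1480 via (A,hash)
  {ABC}: card=16000; try (B,merge)→7320, (C,hash)→8680, (B,hash)→10040, (B,nl_idx)→18320, (C,merge)→55280, (B,nl)→80880 …(+1); best=7320 via (B,merge)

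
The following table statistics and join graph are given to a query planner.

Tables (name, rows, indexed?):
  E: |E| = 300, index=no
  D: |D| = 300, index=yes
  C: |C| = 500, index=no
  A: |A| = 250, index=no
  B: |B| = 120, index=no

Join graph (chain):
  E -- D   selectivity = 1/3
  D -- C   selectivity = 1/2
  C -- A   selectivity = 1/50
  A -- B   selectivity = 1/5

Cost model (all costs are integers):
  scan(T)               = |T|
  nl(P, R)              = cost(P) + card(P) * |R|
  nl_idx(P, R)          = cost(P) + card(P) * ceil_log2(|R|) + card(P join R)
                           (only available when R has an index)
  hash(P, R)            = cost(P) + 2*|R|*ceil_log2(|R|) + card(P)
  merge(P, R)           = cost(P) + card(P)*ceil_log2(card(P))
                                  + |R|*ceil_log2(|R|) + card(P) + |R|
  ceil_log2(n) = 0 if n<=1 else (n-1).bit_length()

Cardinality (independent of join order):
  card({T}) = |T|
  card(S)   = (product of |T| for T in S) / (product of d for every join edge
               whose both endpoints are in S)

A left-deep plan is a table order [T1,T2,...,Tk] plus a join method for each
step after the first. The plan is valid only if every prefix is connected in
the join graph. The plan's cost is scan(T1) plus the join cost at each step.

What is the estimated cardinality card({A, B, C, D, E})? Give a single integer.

Tables in S: A(250), B(120), C(500), D(300), E(300)
Edges inside S: E-D(d=3), D-C(d=2), C-A(d=50), A-B(d=5)
numerator = 250 * 120 * 500 * 300 * 300 = 1350000000000
denominator = 3 * 2 * 50 * 5 = 1500
card(S) = 1350000000000 / 1500 = 900000000

900000000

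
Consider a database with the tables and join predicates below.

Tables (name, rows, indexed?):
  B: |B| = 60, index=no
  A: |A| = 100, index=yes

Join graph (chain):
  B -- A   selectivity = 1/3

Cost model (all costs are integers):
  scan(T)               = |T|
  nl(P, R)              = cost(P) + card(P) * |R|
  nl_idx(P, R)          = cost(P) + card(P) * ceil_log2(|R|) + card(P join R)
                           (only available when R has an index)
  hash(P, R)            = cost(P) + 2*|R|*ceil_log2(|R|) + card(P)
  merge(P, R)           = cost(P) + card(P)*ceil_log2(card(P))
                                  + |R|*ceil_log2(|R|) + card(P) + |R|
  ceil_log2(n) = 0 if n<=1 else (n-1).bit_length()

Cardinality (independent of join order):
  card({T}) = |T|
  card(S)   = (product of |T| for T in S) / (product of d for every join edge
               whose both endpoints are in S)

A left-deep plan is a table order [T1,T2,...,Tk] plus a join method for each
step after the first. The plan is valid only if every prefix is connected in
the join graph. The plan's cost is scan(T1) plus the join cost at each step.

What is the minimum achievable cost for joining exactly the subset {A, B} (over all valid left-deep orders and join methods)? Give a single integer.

Selinger DP over subsets of {A,B}:
  {B}: scan cost=60, card=60
  {A}: scan cost=100, card=100
  {AB}: card=2000; try (B,hash)→920, (A,merge)→1280, (B,merge)→1320, (A,hash)→1520, (A,nl_idx)→2480, (A,nl)→6060 …(+1); best=920 via (B,hash)

920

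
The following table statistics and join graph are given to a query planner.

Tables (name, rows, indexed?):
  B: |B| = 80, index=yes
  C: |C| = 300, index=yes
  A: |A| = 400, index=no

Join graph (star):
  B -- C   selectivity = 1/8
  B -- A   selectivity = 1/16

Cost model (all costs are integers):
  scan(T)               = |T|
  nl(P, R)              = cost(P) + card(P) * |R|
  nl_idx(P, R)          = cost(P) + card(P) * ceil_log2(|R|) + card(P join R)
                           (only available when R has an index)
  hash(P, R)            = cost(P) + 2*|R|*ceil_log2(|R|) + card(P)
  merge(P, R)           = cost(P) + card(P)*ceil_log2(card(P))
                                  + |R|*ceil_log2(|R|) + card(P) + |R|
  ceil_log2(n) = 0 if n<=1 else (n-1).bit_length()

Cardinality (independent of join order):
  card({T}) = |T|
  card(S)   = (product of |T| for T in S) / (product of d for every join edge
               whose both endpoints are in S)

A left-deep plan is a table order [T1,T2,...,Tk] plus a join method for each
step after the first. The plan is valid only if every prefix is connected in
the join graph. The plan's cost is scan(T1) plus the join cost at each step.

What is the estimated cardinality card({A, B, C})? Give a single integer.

Tables in S: A(400), B(80), C(300)
Edges inside S: B-C(d=8), B-A(d=16)
numerator = 400 * 80 * 300 = 9600000
denominator = 8 * 16 = 128
card(S) = 9600000 / 128 = 75000

75000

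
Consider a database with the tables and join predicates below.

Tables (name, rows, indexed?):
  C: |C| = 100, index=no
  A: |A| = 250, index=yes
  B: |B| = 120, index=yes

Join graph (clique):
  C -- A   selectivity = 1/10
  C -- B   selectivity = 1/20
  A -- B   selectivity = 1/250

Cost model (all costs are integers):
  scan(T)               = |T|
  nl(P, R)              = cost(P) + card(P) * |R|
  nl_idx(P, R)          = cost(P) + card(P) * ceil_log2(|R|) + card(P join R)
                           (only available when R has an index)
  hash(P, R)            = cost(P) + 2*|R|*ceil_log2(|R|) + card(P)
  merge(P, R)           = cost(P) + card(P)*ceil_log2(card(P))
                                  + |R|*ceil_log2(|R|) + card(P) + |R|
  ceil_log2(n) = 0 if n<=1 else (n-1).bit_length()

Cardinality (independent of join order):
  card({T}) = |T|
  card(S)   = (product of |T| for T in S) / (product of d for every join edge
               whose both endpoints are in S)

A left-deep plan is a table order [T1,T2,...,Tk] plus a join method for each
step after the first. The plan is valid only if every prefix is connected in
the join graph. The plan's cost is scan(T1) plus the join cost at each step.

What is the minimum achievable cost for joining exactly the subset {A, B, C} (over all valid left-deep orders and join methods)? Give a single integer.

Selinger DP over subsets of {A,B,C}:
  {C}: scan cost=100, card=100
  {A}: scan cost=250, card=250
  {B}: scan cost=120, card=120
  {AC}: card=2500; try (C,hash)→1900, (A,merge)→3150, (C,merge)→3300, (A,nl_idx)→3400, (A,hash)→4200, (A,nl)→25100 …(+1); best=1900 via (C,hash)
  {BC}: card=600; try (B,nl_idx)→1400, (C,hash)→1640, (B,merge)→1860, (C,merge)→1880, (B,hash)→1880, (B,nl)→12100 …(+1); best=1400 via (B,nl_idx)
  {AB}: card=120; try (A,nl_idx)→1200, (B,nl_idx)→2120, (B,hash)→2180, (A,merge)→3330, (B,merge)→3460, (A,hash)→4240 …(+2); best=1200 via (A,nl_idx)
  {ABC}: card=60; try (C,hash)→2720, (C,merge)→2960, (A,hash)→6000, (B,hash)→6080, (A,nl_idx)→6260, (A,merge)→10250 …(+5); best=2720 via (C,hash)

2720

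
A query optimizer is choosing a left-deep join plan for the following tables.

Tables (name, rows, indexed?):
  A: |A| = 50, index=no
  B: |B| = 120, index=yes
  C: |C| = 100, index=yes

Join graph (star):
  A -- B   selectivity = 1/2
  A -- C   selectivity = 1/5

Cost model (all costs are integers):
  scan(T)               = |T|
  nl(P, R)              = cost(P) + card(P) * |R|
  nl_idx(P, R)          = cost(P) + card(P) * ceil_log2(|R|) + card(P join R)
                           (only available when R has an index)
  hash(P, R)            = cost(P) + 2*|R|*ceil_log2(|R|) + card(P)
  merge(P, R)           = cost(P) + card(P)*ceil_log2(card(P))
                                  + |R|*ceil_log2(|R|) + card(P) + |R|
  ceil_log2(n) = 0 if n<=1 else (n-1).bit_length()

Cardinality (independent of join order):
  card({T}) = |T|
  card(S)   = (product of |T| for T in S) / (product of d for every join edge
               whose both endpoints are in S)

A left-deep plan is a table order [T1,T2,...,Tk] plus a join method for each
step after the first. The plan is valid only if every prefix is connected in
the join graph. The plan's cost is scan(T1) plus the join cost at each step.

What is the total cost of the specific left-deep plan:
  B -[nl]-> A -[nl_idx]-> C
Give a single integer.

87120

step 1: scan B: cost=120, card=120
step 2: join A via nl
    card(P join A) = 120*50/(2) = 3000
    cost = 120 + 120*50 = 6120
step 3: join C via nl_idx
    card(P join C) = 3000*100/(5) = 60000
    cost = 6120 + 3000*7 + 60000 = 87120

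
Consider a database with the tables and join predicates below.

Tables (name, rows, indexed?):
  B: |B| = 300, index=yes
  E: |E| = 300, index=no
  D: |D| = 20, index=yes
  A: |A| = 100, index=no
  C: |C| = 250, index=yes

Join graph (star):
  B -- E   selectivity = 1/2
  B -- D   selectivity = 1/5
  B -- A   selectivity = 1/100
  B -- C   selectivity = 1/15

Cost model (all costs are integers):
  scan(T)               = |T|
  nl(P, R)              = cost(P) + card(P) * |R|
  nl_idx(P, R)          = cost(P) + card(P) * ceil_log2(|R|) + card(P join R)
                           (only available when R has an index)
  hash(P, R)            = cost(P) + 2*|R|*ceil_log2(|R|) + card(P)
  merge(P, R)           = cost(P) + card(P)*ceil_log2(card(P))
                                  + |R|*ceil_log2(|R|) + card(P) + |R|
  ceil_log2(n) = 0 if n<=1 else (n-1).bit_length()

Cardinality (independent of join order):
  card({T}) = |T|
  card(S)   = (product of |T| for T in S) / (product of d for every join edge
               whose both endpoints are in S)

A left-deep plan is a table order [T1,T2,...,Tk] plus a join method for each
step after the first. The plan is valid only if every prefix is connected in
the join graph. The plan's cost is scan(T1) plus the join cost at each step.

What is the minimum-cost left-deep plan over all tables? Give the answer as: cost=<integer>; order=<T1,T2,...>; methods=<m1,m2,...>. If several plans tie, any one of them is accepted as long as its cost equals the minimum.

Selinger DP (subsets sized 1..n):
  {B}: scan cost=300, card=300
  {E}: scan cost=300, card=300
  {D}: scan cost=20, card=20
  {A}: scan cost=100, card=100
  {C}: scan cost=250, card=250
  {BE}: card=45000; try (E,hash)→6000, (B,hash)→6000, (E,merge)→6300, (B,merge)→6300, (B,nl_idx)→48000, (E,nl)→90300 …(+1); best=6000 via (E,hash)
  {BD}: card=1200; try (D,hash)→800, (B,nl_idx)→1400, (D,nl_idx)→3000, (B,merge)→3140, (D,merge)→3420, (B,hash)→5440 …(+2); best=800 via (D,hash)
  {AB}: card=300; try (B,nl_idx)→1300, (A,hash)→2000, (B,merge)→3900, (A,merge)→4100, (B,hash)→5600, (B,nl)→30100 …(+1); best=1300 via (B,nl_idx)
  {BC}: card=5000; try (C,hash)→4600, (B,merge)→5500, (C,merge)→5550, (B,hash)→5900, (B,nl_idx)→7500, (C,nl_idx)→7700 …(+2); best=4600 via (C,hash)
  {BDE}: card=180000; try (E,hash)→7400, (E,merge)→18200, (D,hash)→51200, (E,nl)→360800, (D,nl_idx)→411000, (D,merge)→771120 …(+1); best=7400 via (E,hash)
  {ABE}: card=45000; try (E,hash)→7000, (E,merge)→7300, (A,hash)→52400, (E,nl)→91300, (A,merge)→771800, (A,nl)→4506000; best=7000 via (E,hash)
  {BCE}: card=750000; try (E,hash)→15000, (C,hash)→55000, (E,merge)→77600, (C,merge)→773250, (C,nl_idx)→1116000, (E,nl)→1504600 …(+1); best=15000 via (E,hash)
  {ABD}: card=1200; try (D,hash)→1800, (A,hash)→3400, (D,nl_idx)→4000, (D,merge)→4420, (D,nl)→7300, (A,merge)→16000 …(+1); best=1800 via (D,hash)
  {BCD}: card=20000; try (C,hash)→6000, (D,hash)→9800, (C,merge)→17450, (C,nl_idx)→30400, (D,nl_idx)→49600, (D,merge)→74720 …(+2); best=6000 via (C,hash)
  {ABC}: card=5000; try (C,hash)→5600, (C,merge)→6550, (C,nl_idx)→8700, (A,hash)→11000, (A,merge)→75400, (C,nl)→76300 …(+1); best=5600 via (C,hash)
  {ABDE}: card=180000; try (E,hash)→8400, (E,merge)→19200, (D,hash)→52200, (A,hash)→188800, (E,nl)→361800, (D,nl_idx)→412000 …(+4); best=8400 via (E,hash)
  {BCDE}: card=3000000; try (E,hash)→31400, (C,hash)→191400, (E,merge)→329000, (D,hash)→765200, (C,merge)→3429650, (C,nl_idx)→4447400 …(+5); best=31400 via (E,hash)
  {ABCE}: card=750000; try (E,hash)→16000, (C,hash)→56000, (E,merge)→78600, (A,hash)→766400, (C,merge)→774250, (C,nl_idx)→1117000 …(+4); best=16000 via (E,hash)
  {ABCD}: card=20000; try (C,hash)→7000, (D,hash)→10800, (C,merge)→18450, (A,hash)→27400, (C,nl_idx)→31400, (D,nl_idx)→50600 …(+5); best=7000 via (C,hash)
  {ABCDE}: card=3000000; try (E,hash)→32400, (C,hash)→192400, (E,merge)→330000, (D,hash)→766200, (A,hash)→3032800, (C,merge)→3430650 …(+8); best=32400 via (E,hash)

cost=32400; order=A,B,D,C,E; methods=nl_idx,hash,hash,hash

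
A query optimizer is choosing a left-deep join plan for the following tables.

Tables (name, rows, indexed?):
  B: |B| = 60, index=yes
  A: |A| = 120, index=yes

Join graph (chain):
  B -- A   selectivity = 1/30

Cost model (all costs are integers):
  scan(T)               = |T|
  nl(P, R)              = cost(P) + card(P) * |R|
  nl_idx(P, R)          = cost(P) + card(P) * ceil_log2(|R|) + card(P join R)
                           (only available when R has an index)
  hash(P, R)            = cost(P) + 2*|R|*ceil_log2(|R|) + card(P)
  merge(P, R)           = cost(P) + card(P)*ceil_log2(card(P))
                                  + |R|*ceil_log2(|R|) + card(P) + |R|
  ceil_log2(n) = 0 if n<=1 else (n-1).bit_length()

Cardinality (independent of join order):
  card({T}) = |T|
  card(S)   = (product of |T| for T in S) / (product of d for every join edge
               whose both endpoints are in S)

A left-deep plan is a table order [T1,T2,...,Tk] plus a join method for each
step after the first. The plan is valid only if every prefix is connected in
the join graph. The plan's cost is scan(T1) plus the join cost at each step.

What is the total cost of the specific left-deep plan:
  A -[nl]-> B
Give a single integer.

7320

step 1: scan A: cost=120, card=120
step 2: join B via nl
    card(P join B) = 120*60/(30) = 240
    cost = 120 + 120*60 = 7320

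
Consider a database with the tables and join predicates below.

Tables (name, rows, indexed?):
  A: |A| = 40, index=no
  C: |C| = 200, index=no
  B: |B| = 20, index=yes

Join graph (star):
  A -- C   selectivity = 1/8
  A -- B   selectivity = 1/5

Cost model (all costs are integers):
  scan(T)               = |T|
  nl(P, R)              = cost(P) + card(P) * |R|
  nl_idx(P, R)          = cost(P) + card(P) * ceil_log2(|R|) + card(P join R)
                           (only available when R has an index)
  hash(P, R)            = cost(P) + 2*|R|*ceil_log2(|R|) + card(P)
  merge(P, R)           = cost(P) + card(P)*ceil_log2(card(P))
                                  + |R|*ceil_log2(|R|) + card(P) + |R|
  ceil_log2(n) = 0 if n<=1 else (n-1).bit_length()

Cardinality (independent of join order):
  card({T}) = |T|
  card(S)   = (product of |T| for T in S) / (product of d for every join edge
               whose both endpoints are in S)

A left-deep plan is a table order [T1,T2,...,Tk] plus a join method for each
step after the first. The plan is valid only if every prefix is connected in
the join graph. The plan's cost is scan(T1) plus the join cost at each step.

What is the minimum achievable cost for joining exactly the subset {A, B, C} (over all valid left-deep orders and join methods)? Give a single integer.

2080

Selinger DP over subsets of {A,B,C}:
  {A}: scan cost=40, card=40
  {C}: scan cost=200, card=200
  {B}: scan cost=20, card=20
  {AC}: card=1000; try (A,hash)→880, (C,merge)→2120, (A,merge)→2280, (C,hash)→3280, (C,nl)→8040, (A,nl)→8200; best=880 via (A,hash)
  {AB}: card=160; try (B,hash)→280, (B,nl_idx)→400, (A,merge)→420, (B,merge)→440, (A,hash)→520, (A,nl)→820 …(+1); best=280 via (B,hash)
  {ABC}: card=4000; try (B,hash)→2080, (C,merge)→3520, (C,hash)→3640, (B,nl_idx)→9880, (B,merge)→12000, (B,nl)→20880 …(+1); best=2080 via (B,hash)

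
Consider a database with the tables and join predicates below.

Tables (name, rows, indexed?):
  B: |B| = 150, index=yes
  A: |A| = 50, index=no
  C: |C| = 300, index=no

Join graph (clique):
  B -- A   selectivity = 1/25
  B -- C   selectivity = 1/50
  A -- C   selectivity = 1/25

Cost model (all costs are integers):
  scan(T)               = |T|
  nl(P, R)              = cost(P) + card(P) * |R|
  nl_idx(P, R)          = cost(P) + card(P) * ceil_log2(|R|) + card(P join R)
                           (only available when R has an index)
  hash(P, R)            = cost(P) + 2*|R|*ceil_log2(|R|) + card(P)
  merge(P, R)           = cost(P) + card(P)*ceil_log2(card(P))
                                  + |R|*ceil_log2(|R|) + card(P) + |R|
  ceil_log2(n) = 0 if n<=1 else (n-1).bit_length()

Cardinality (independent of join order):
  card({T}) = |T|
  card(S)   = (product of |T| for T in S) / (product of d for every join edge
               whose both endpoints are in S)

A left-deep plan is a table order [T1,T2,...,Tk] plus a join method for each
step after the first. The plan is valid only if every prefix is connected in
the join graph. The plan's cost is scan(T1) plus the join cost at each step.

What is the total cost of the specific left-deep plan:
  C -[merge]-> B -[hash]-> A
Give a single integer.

6150

step 1: scan C: cost=300, card=300
step 2: join B via merge
    card(P join B) = 300*150/(50) = 900
    cost = 300 + 300*9 + 150*8 + 300 + 150 = 4650
step 3: join A via hash
    card(P join A) = 900*50/(25*25) = 72
    cost = 4650 + 2*50*6 + 900 = 6150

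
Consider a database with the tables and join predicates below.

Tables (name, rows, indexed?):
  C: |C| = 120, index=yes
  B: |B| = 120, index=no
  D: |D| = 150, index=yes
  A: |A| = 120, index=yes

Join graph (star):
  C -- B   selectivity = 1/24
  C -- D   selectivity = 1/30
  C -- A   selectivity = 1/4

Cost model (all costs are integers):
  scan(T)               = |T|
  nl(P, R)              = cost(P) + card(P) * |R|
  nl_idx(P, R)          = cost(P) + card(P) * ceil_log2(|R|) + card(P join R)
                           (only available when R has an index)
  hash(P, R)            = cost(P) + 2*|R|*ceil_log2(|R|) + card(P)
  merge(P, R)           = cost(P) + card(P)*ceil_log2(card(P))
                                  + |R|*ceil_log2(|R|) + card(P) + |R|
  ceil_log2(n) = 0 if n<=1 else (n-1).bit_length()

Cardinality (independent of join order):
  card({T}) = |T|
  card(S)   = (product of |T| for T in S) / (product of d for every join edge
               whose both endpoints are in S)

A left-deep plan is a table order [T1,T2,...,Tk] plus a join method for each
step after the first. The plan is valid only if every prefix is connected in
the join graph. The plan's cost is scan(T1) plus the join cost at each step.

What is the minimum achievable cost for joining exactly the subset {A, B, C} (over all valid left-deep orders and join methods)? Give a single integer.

3840

Selinger DP over subsets of {A,B,C}:
  {C}: scan cost=120, card=120
  {B}: scan cost=120, card=120
  {A}: scan cost=120, card=120
  {BC}: card=600; try (C,nl_idx)→1560, (C,hash)→1920, (B,hash)→1920, (C,merge)→2040, (B,merge)→2040, (C,nl)→14520 …(+1); best=1560 via (C,nl_idx)
  {AC}: card=3600; try (C,hash)→1920, (A,hash)→1920, (C,merge)→2040, (A,merge)→2040, (C,nl_idx)→4560, (A,nl_idx)→4560 …(+2); best=1920 via (C,hash)
  {ABC}: card=18000; try (A,hash)→3840, (B,hash)→7200, (A,merge)→9120, (A,nl_idx)→23760, (B,merge)→49680, (A,nl)→73560 …(+1); best=3840 via (A,hash)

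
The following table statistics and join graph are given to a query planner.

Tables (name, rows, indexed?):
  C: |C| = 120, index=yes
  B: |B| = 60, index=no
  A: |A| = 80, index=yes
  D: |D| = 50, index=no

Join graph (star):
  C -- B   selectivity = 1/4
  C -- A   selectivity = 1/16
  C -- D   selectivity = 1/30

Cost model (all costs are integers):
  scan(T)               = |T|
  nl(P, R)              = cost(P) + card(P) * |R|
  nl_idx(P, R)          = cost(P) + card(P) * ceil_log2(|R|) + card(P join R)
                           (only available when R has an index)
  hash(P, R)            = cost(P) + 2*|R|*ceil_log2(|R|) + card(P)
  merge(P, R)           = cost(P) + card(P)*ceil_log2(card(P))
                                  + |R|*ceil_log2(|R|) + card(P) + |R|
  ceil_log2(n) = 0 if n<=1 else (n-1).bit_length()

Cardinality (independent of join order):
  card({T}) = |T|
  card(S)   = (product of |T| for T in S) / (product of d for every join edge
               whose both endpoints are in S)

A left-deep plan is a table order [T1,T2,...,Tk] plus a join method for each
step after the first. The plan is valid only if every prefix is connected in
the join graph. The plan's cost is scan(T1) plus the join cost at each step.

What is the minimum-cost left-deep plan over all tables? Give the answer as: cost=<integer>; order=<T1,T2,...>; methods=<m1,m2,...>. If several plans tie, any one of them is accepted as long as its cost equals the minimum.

cost=3640; order=D,C,A,B; methods=nl_idx,hash,hash

Selinger DP (subsets sized 1..n):
  {C}: scan cost=120, card=120
  {B}: scan cost=60, card=60
  {A}: scan cost=80, card=80
  {D}: scan cost=50, card=50
  {BC}: card=1800; try (B,hash)→960, (C,merge)→1440, (B,merge)→1500, (C,hash)→1800, (C,nl_idx)→2280, (C,nl)→7260 …(+1); best=960 via (B,hash)
  {AC}: card=600; try (C,nl_idx)→1240, (A,hash)→1360, (A,nl_idx)→1560, (C,merge)→1680, (A,merge)→1720, (C,hash)→1840 …(+2); best=1240 via (C,nl_idx)
  {CD}: card=200; try (C,nl_idx)→600, (D,hash)→840, (C,merge)→1360, (D,merge)→1430, (C,hash)→1780, (C,nl)→6050 …(+1); best=600 via (C,nl_idx)
  {ABC}: card=9000; try (B,hash)→2560, (A,hash)→3880, (B,merge)→8260, (A,nl_idx)→22560, (A,merge)→23200, (B,nl)→37240 …(+1); best=2560 via (B,hash)
  {BCD}: card=3000; try (B,hash)→1520, (B,merge)→2820, (D,hash)→3360, (B,nl)→12600, (D,merge)→22910, (D,nl)→90960; best=1520 via (B,hash)
  {ACD}: card=1000; try (A,hash)→1920, (D,hash)→2440, (A,nl_idx)→3000, (A,merge)→3040, (D,merge)→8190, (A,nl)→16600 …(+1); best=1920 via (A,hash)
  {ABCD}: card=15000; try (B,hash)→3640, (A,hash)→5640, (D,hash)→12160, (B,merge)→13340, (A,nl_idx)→37520, (A,merge)→41160 …(+4); best=3640 via (B,hash)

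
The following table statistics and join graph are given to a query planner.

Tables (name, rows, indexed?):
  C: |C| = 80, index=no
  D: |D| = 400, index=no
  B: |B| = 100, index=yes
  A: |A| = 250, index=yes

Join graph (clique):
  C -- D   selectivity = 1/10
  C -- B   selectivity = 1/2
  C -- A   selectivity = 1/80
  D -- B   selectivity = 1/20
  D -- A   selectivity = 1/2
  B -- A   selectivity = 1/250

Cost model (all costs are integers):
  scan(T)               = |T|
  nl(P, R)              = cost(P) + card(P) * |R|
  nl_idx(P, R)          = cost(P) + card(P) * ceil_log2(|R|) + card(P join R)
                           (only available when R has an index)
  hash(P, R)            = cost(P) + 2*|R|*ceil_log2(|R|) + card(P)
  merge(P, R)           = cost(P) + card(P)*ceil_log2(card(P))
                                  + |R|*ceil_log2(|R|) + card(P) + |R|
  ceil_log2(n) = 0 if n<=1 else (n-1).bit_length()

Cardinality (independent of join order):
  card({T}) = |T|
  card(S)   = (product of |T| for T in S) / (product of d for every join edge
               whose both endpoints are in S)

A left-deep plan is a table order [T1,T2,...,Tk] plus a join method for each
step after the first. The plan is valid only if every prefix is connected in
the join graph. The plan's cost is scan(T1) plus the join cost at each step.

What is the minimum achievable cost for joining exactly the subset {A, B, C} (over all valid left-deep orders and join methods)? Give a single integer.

Selinger DP over subsets of {A,B,C}:
  {C}: scan cost=80, card=80
  {B}: scan cost=100, card=100
  {A}: scan cost=250, card=250
  {BC}: card=4000; try (C,hash)→1320, (B,merge)→1520, (C,merge)→1540, (B,hash)→1560, (B,nl_idx)→4640, (B,nl)→8080 …(+1); best=1320 via (C,hash)
  {AC}: card=250; try (A,nl_idx)→970, (C,hash)→1620, (A,merge)→2970, (C,merge)→3140, (A,hash)→4160, (A,nl)→20080 …(+1); best=970 via (A,nl_idx)
  {AB}: card=100; try (A,nl_idx)→1000, (B,hash)→1900, (B,nl_idx)→2100, (A,merge)→3150, (B,merge)→3300, (A,hash)→4200 …(+2); best=1000 via (A,nl_idx)
  {ABC}: card=50; try (C,hash)→2220, (C,merge)→2440, (B,hash)→2620, (B,nl_idx)→2770, (B,merge)→4020, (C,nl)→9000 …(+5); best=2220 via (C,hash)

2220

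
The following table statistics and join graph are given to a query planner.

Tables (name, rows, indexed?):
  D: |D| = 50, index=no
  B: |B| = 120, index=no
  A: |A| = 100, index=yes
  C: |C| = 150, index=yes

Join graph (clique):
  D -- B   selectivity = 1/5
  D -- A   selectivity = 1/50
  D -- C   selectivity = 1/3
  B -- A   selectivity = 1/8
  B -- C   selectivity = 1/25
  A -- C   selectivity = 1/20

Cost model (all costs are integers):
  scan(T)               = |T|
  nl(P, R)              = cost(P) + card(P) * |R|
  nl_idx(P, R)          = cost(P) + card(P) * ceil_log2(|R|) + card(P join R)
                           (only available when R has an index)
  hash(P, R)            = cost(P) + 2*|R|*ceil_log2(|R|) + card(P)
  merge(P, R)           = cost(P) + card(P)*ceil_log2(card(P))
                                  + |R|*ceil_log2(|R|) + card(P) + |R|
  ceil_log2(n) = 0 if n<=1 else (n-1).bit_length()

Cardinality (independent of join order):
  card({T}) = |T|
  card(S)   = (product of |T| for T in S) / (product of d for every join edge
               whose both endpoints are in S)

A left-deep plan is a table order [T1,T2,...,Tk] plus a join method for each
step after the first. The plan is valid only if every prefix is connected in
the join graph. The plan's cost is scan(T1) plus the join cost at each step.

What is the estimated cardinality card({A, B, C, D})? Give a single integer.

30

Tables in S: A(100), B(120), C(150), D(50)
Edges inside S: D-B(d=5), D-A(d=50), D-C(d=3), B-A(d=8), B-C(d=25), A-C(d=20)
numerator = 100 * 120 * 150 * 50 = 90000000
denominator = 5 * 50 * 3 * 8 * 25 * 20 = 3000000
card(S) = 90000000 / 3000000 = 30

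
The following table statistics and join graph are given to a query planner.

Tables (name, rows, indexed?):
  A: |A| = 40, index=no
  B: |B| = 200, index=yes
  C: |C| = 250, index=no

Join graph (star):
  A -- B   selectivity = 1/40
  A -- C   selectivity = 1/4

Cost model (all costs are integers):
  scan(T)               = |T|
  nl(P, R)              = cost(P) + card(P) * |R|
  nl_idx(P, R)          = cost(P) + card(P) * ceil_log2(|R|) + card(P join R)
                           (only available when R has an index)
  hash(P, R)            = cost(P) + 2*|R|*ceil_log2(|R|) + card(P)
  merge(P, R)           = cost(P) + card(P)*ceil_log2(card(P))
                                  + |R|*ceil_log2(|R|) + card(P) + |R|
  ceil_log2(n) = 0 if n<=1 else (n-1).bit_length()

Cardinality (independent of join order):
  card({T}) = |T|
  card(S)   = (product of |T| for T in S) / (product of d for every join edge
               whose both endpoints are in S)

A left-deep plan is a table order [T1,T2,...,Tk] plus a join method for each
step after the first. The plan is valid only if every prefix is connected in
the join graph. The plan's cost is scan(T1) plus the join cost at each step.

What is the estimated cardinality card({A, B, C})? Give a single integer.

12500

Tables in S: A(40), B(200), C(250)
Edges inside S: A-B(d=40), A-C(d=4)
numerator = 40 * 200 * 250 = 2000000
denominator = 40 * 4 = 160
card(S) = 2000000 / 160 = 12500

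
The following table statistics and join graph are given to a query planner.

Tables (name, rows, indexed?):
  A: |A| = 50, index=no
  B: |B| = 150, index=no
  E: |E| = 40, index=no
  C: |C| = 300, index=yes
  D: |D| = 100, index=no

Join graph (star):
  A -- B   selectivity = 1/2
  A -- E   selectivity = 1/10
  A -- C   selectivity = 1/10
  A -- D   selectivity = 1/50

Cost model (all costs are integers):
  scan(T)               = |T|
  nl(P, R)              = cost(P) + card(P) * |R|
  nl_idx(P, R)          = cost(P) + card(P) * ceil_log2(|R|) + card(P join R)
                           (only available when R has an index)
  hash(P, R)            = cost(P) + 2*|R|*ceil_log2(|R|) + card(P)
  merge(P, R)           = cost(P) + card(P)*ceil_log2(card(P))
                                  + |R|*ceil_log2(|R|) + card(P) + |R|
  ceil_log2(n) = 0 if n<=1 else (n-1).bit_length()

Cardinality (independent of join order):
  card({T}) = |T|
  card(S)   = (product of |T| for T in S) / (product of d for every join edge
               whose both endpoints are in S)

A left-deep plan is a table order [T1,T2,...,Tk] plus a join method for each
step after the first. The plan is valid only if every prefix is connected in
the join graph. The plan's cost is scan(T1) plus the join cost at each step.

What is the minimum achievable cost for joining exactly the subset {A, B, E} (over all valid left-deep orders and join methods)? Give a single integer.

Selinger DP over subsets of {A,B,E}:
  {A}: scan cost=50, card=50
  {B}: scan cost=150, card=150
  {E}: scan cost=40, card=40
  {AB}: card=3750; try (A,hash)→900, (B,merge)→1750, (A,merge)→1850, (B,hash)→2500, (B,nl)→7550, (A,nl)→7650; best=900 via (A,hash)
  {AE}: card=200; try (E,hash)→580, (A,merge)→670, (E,merge)→680, (A,hash)→680, (A,nl)→2040, (E,nl)→2050; best=580 via (E,hash)
  {ABE}: card=15000; try (B,hash)→3180, (B,merge)→3730, (E,hash)→5130, (B,nl)→30580, (E,merge)→49930, (E,nl)→150900; best=3180 via (B,hash)

3180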